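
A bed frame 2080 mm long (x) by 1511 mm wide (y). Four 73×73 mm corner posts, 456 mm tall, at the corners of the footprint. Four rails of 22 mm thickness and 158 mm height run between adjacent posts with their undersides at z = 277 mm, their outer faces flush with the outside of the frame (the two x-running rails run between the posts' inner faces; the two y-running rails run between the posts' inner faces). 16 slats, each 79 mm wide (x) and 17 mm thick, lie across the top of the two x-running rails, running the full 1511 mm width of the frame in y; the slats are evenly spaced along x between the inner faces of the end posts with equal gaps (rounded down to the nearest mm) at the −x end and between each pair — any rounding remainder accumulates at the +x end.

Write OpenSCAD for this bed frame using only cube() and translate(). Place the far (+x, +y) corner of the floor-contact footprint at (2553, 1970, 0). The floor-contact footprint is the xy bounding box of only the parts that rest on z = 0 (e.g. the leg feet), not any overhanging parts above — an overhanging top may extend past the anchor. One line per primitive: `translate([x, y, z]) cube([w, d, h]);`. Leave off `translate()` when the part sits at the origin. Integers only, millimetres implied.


translate([473, 459, 0]) cube([73, 73, 456]);
translate([473, 1897, 0]) cube([73, 73, 456]);
translate([2480, 459, 0]) cube([73, 73, 456]);
translate([2480, 1897, 0]) cube([73, 73, 456]);
translate([546, 459, 277]) cube([1934, 22, 158]);
translate([546, 1948, 277]) cube([1934, 22, 158]);
translate([473, 532, 277]) cube([22, 1365, 158]);
translate([2531, 532, 277]) cube([22, 1365, 158]);
translate([585, 459, 435]) cube([79, 1511, 17]);
translate([703, 459, 435]) cube([79, 1511, 17]);
translate([821, 459, 435]) cube([79, 1511, 17]);
translate([939, 459, 435]) cube([79, 1511, 17]);
translate([1057, 459, 435]) cube([79, 1511, 17]);
translate([1175, 459, 435]) cube([79, 1511, 17]);
translate([1293, 459, 435]) cube([79, 1511, 17]);
translate([1411, 459, 435]) cube([79, 1511, 17]);
translate([1529, 459, 435]) cube([79, 1511, 17]);
translate([1647, 459, 435]) cube([79, 1511, 17]);
translate([1765, 459, 435]) cube([79, 1511, 17]);
translate([1883, 459, 435]) cube([79, 1511, 17]);
translate([2001, 459, 435]) cube([79, 1511, 17]);
translate([2119, 459, 435]) cube([79, 1511, 17]);
translate([2237, 459, 435]) cube([79, 1511, 17]);
translate([2355, 459, 435]) cube([79, 1511, 17]);


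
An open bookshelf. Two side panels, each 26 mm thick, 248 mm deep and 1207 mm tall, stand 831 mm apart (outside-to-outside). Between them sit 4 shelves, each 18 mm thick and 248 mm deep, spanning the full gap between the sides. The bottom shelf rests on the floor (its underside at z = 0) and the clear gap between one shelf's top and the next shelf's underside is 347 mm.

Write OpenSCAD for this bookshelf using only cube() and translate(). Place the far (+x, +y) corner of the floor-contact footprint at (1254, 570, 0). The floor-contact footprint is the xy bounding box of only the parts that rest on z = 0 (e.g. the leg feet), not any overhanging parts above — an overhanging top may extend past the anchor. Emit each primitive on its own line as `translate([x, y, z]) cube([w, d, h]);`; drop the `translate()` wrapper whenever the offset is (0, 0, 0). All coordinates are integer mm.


translate([423, 322, 0]) cube([26, 248, 1207]);
translate([1228, 322, 0]) cube([26, 248, 1207]);
translate([449, 322, 0]) cube([779, 248, 18]);
translate([449, 322, 365]) cube([779, 248, 18]);
translate([449, 322, 730]) cube([779, 248, 18]);
translate([449, 322, 1095]) cube([779, 248, 18]);


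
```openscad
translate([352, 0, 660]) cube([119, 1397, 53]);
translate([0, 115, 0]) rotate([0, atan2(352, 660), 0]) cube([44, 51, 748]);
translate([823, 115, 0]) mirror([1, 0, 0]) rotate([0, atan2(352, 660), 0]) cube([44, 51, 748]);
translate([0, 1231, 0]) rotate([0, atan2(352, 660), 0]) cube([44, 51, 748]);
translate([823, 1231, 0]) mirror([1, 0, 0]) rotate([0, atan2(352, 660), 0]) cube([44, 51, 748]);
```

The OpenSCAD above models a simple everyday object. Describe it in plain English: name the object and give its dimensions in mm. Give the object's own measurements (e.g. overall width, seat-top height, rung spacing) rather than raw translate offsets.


A sawhorse. A 119×1397×53 mm beam (x, y, z) sits on two A-frame leg pairs. Each pair is two raked legs of 44×51 mm section (51 mm along y) splaying symmetrically in x. Each leg rises 660 mm vertically over 352 mm of horizontal reach and is 748 mm long along its own axis. Every leg's outer bottom edge rests on the floor and its outer top edge meets a bottom edge of the beam — the left legs (tilting toward +x) meet the beam's −x bottom edge, the right legs (their mirror images, tilting toward −x) meet its +x bottom edge — so the leg tops tuck under the beam, the beam's underside is 660 mm above the floor, and the feet are 823 mm apart outside-to-outside with the beam centred between them. The two leg pairs are set in 115 mm from either end of the beam.


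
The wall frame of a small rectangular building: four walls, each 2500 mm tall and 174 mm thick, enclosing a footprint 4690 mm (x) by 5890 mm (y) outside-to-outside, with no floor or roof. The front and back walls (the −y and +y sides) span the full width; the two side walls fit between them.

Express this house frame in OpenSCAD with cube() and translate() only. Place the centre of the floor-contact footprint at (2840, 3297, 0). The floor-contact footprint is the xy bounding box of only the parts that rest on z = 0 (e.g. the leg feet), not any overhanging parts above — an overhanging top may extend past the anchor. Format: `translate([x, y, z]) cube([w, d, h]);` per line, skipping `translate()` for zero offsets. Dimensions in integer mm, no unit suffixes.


translate([495, 352, 0]) cube([4690, 174, 2500]);
translate([495, 6068, 0]) cube([4690, 174, 2500]);
translate([495, 526, 0]) cube([174, 5542, 2500]);
translate([5011, 526, 0]) cube([174, 5542, 2500]);


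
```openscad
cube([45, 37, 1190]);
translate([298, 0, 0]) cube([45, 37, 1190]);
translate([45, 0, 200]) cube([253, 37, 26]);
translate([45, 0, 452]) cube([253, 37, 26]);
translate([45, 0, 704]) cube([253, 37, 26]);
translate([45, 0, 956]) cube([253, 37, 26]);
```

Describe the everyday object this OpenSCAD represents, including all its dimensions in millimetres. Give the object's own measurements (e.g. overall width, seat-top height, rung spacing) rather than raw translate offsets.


A straight ladder. Two 45×37 mm vertical rails, 1190 mm tall, stand 343 mm apart (outside-to-outside) with their front faces coplanar on the −y side. 4 rungs, each 37 mm deep and 26 mm tall, span between the inner faces of the rails, front faces flush with the rails. The lowest rung's underside is at z = 200 mm and rungs are spaced 252 mm apart (underside to underside).


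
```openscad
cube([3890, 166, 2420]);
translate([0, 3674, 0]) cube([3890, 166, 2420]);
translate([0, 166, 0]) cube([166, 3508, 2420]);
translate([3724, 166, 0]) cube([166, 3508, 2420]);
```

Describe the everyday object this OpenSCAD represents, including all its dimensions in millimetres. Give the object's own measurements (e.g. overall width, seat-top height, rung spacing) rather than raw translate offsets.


The wall frame of a small rectangular building: four walls, each 2420 mm tall and 166 mm thick, enclosing a footprint 3890 mm (x) by 3840 mm (y) outside-to-outside, with no floor or roof. The front and back walls (the −y and +y sides) span the full width; the two side walls fit between them.


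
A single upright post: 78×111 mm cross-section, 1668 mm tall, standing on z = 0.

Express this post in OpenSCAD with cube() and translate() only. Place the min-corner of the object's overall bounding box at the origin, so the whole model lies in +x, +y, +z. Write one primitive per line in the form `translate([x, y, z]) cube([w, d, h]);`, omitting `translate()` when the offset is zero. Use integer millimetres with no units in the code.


cube([78, 111, 1668]);


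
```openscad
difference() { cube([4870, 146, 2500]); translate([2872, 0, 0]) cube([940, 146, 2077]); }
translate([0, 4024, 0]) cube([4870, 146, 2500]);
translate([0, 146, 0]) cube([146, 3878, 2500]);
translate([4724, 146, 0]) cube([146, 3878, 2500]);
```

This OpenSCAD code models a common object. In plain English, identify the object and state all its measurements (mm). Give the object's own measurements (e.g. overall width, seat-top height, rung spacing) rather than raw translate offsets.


A single room: four walls, each 2500 mm tall and 146 mm thick, enclosing an outside footprint 4870×4170 mm (x × y), no floor or roof. The front and back walls (−y and +y sides) run the full x-width; the side walls fit between their inner faces. A door opening 940 mm wide and 2077 mm tall is cut through the front wall from the floor up, its −x edge 2872 mm from the wall's −x end.


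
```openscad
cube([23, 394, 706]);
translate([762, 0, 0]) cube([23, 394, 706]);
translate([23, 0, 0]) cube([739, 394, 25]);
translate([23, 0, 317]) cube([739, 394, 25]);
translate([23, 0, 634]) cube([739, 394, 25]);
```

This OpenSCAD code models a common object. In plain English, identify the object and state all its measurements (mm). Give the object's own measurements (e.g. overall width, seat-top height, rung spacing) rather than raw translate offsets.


An open bookshelf. Two side panels, each 23 mm thick, 394 mm deep and 706 mm tall, stand 785 mm apart (outside-to-outside). Between them sit 3 shelves, each 25 mm thick and 394 mm deep, spanning the full gap between the sides. The bottom shelf rests on the floor (its underside at z = 0) and the clear gap between one shelf's top and the next shelf's underside is 292 mm.


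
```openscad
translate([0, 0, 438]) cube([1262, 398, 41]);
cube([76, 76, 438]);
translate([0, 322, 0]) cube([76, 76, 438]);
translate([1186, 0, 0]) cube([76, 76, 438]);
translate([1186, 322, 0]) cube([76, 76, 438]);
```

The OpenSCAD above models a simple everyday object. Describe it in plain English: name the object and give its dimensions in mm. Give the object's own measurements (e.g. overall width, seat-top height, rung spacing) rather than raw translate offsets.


A long wooden bench with a 1262 mm (x) × 398 mm (y) seat, 41 mm thick, its top surface 479 mm above the floor. Four 76 mm square legs at the seat corners, flush with the edges, run from z = 0 to the seat underside.


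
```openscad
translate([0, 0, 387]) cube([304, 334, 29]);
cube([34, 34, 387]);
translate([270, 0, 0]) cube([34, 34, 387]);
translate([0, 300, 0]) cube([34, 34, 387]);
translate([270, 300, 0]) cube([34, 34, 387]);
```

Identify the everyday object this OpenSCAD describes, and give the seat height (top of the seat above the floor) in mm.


A stool. The seat height is 416 mm.

A 304×334×29 slab at z = 387 on four corner posts — a stool. The seat top is 387 + 29 = 416 mm.


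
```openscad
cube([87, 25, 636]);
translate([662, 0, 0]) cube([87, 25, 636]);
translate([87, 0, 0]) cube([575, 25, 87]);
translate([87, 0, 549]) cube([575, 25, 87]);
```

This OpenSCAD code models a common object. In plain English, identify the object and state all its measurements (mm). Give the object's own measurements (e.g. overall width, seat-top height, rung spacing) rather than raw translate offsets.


A rectangular picture frame lying in the x–z plane (depth along y). The opening is 575 mm wide (x) by 462 mm tall (z), surrounded by a border 87 mm wide on all four sides. The frame is 25 mm deep and is made of two full-height vertical stiles with two horizontal rails fitted between them.


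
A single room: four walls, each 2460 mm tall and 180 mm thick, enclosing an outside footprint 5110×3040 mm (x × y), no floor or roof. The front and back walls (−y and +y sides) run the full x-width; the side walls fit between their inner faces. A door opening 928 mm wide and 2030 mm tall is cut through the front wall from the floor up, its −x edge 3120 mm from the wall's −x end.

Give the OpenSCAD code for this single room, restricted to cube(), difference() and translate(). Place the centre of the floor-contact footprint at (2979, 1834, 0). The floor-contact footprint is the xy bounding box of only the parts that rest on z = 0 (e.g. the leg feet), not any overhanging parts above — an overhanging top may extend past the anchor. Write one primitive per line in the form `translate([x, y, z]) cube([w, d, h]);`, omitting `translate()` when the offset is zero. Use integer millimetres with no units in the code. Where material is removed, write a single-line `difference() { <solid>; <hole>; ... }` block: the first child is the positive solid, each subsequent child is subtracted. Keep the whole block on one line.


difference() { translate([424, 314, 0]) cube([5110, 180, 2460]); translate([3544, 314, 0]) cube([928, 180, 2030]); }
translate([424, 3174, 0]) cube([5110, 180, 2460]);
translate([424, 494, 0]) cube([180, 2680, 2460]);
translate([5354, 494, 0]) cube([180, 2680, 2460]);


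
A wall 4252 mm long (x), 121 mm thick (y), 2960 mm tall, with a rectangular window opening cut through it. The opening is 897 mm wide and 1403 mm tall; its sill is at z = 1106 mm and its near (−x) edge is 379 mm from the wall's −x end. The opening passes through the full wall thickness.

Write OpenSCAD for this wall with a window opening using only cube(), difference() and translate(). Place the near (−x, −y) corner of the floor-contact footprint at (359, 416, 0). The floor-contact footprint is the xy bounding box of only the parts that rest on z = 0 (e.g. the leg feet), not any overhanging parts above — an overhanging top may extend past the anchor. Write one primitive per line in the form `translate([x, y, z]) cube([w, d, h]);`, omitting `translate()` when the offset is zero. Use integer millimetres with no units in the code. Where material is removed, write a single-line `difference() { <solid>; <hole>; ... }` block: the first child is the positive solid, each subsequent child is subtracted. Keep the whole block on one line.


difference() { translate([359, 416, 0]) cube([4252, 121, 2960]); translate([738, 416, 1106]) cube([897, 121, 1403]); }


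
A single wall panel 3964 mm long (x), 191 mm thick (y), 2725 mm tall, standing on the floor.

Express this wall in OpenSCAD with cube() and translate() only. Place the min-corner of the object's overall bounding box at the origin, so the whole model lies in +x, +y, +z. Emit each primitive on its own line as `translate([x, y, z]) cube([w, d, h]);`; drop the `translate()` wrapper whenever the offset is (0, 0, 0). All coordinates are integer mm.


cube([3964, 191, 2725]);


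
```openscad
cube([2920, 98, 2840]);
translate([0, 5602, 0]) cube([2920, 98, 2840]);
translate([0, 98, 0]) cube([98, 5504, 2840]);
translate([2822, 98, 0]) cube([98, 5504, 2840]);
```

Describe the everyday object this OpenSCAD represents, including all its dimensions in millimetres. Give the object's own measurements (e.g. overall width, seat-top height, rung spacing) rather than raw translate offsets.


The wall frame of a small rectangular building: four walls, each 2840 mm tall and 98 mm thick, enclosing a footprint 2920 mm (x) by 5700 mm (y) outside-to-outside, with no floor or roof. The front and back walls (the −y and +y sides) span the full width; the two side walls fit between them.


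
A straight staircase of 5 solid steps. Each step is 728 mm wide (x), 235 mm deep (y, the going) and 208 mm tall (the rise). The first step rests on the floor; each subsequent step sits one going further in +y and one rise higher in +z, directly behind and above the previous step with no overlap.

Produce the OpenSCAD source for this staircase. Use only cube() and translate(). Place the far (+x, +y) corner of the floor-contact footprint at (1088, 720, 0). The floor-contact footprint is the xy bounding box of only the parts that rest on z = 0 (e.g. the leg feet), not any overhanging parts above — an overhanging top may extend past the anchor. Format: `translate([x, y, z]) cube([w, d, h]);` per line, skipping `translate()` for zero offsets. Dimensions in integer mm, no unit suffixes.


translate([360, 485, 0]) cube([728, 235, 208]);
translate([360, 720, 208]) cube([728, 235, 208]);
translate([360, 955, 416]) cube([728, 235, 208]);
translate([360, 1190, 624]) cube([728, 235, 208]);
translate([360, 1425, 832]) cube([728, 235, 208]);


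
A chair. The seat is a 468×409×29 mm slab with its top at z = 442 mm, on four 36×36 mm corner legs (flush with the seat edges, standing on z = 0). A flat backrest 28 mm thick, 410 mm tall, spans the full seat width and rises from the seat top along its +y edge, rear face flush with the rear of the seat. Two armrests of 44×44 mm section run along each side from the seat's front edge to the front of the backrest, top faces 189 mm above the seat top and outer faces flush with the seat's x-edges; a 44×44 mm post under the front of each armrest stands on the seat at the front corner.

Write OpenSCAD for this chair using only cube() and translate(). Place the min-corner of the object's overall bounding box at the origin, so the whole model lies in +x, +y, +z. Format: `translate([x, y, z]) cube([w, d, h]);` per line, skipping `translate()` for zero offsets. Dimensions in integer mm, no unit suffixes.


// leg_h = 442 - 29 = 413
// arm post h = 189 - 44 = 145
translate([0, 0, 413]) cube([468, 409, 29]);
cube([36, 36, 413]);
translate([432, 0, 0]) cube([36, 36, 413]);
translate([0, 373, 0]) cube([36, 36, 413]);
translate([432, 373, 0]) cube([36, 36, 413]);
translate([0, 381, 442]) cube([468, 28, 410]);
translate([0, 0, 587]) cube([44, 381, 44]);
translate([424, 0, 587]) cube([44, 381, 44]);
translate([0, 0, 442]) cube([44, 44, 145]);
translate([424, 0, 442]) cube([44, 44, 145]);


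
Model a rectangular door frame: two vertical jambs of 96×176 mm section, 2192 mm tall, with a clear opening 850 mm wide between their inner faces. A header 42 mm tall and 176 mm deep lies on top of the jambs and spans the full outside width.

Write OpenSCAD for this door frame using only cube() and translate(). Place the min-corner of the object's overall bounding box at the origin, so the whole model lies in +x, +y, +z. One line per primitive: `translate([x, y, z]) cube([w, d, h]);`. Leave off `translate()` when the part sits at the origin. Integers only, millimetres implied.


cube([96, 176, 2192]);
translate([946, 0, 0]) cube([96, 176, 2192]);
translate([0, 0, 2192]) cube([1042, 176, 42]);


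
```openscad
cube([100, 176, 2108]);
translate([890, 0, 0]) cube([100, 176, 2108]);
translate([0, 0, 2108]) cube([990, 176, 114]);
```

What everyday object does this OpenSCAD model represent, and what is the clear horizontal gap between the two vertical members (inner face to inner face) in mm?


A door frame. The clear opening width is 790 mm.

Two 2108 mm tall posts with a header on top — a door frame. The left jamb is 100 mm wide at x = 0; the right jamb starts at x = 890. The clear opening is 890 − 100 = 790 mm.


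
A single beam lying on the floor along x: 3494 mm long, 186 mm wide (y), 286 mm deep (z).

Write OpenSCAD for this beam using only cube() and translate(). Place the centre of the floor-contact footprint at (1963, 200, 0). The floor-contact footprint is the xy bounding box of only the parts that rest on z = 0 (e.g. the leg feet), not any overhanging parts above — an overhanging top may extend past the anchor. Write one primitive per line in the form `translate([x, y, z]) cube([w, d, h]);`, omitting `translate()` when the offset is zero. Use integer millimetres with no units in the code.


translate([216, 107, 0]) cube([3494, 186, 286]);


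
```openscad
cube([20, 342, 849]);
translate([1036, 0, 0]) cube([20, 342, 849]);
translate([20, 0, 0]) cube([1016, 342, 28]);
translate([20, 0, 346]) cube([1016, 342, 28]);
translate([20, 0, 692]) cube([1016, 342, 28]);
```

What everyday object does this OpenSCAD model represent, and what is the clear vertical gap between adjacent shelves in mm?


A bookshelf. The clear shelf gap is 318 mm.

Two tall side panels with 3 horizontal boards between them — a bookshelf. The first two shelf undersides are at z = 0 and z = 346; with shelf thickness 28, the clear gap is 346 − 0 − 28 = 318 mm.


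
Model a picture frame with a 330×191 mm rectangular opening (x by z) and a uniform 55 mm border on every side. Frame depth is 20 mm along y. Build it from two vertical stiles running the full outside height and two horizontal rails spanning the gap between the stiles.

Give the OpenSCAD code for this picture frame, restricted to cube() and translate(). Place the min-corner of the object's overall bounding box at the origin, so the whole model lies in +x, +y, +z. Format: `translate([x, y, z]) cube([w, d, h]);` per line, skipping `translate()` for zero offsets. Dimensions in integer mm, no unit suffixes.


cube([55, 20, 301]);
translate([385, 0, 0]) cube([55, 20, 301]);
translate([55, 0, 0]) cube([330, 20, 55]);
translate([55, 0, 246]) cube([330, 20, 55]);


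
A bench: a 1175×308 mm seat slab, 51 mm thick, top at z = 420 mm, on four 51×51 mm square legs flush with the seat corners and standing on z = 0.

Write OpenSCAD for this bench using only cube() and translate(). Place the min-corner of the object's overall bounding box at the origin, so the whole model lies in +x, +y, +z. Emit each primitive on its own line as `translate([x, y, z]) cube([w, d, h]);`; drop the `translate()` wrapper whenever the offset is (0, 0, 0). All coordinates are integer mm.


translate([0, 0, 369]) cube([1175, 308, 51]);
cube([51, 51, 369]);
translate([0, 257, 0]) cube([51, 51, 369]);
translate([1124, 0, 0]) cube([51, 51, 369]);
translate([1124, 257, 0]) cube([51, 51, 369]);


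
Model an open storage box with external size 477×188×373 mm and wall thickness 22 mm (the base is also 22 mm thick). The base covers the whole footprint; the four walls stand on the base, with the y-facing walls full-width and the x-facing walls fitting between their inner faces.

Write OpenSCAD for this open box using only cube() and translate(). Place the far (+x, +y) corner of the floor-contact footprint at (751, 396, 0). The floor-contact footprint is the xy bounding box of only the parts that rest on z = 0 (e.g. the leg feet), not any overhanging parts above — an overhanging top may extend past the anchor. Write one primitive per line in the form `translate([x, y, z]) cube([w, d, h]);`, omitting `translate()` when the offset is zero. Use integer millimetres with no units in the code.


translate([274, 208, 0]) cube([477, 188, 22]);
translate([274, 208, 22]) cube([477, 22, 351]);
translate([274, 374, 22]) cube([477, 22, 351]);
translate([274, 230, 22]) cube([22, 144, 351]);
translate([729, 230, 22]) cube([22, 144, 351]);


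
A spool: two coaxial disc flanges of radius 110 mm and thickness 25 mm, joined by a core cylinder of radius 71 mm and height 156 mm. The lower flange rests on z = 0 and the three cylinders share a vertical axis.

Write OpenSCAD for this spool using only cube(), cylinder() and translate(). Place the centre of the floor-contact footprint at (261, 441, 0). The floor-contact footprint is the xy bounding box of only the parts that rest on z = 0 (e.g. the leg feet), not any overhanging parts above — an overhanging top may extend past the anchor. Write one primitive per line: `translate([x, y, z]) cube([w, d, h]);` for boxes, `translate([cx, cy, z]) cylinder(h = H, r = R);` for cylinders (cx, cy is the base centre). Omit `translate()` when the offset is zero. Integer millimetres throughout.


translate([261, 441, 0]) cylinder(h = 25, r = 110);
translate([261, 441, 25]) cylinder(h = 156, r = 71);
translate([261, 441, 181]) cylinder(h = 25, r = 110);


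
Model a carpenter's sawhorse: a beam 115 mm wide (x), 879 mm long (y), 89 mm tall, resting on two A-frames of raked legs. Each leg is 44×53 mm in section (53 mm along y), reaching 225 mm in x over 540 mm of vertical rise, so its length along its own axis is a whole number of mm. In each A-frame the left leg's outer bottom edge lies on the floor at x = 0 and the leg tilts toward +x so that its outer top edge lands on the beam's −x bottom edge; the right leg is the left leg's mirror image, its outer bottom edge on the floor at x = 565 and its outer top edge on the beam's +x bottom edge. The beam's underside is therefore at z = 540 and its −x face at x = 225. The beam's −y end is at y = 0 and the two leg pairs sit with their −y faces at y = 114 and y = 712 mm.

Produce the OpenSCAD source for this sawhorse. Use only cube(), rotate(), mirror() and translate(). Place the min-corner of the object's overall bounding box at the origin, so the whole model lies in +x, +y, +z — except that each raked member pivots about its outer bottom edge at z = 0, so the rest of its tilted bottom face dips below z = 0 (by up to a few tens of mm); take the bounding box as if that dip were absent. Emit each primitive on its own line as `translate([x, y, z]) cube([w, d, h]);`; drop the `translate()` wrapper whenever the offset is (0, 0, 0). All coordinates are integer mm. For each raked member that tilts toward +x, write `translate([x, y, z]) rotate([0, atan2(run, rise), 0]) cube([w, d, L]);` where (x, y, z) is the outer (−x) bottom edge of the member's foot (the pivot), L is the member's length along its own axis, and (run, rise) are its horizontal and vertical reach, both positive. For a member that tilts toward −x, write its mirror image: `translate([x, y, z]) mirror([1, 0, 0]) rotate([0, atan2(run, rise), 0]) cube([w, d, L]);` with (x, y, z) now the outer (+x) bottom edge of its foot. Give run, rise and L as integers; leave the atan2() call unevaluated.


// leg length = √(225² + 540²) = 585
// right-leg outer foot x = 2·225 + 115 = 565
// beam min-corner = (225, 0, 540)
translate([225, 0, 540]) cube([115, 879, 89]);
translate([0, 114, 0]) rotate([0, atan2(225, 540), 0]) cube([44, 53, 585]);
translate([565, 114, 0]) mirror([1, 0, 0]) rotate([0, atan2(225, 540), 0]) cube([44, 53, 585]);
translate([0, 712, 0]) rotate([0, atan2(225, 540), 0]) cube([44, 53, 585]);
translate([565, 712, 0]) mirror([1, 0, 0]) rotate([0, atan2(225, 540), 0]) cube([44, 53, 585]);


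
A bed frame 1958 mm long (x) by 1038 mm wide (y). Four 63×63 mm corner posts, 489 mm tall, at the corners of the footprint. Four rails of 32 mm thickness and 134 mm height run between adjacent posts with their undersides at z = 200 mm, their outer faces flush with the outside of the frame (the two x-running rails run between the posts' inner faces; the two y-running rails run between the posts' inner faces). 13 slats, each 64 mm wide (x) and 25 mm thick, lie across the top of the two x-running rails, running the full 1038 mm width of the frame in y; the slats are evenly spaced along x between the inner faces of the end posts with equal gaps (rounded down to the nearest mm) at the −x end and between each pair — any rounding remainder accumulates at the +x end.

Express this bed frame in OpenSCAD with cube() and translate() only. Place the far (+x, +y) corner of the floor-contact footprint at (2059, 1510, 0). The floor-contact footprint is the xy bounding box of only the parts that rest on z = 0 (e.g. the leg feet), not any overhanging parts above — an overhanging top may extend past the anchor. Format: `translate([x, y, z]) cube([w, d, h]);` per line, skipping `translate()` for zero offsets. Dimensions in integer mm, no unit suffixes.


translate([101, 472, 0]) cube([63, 63, 489]);
translate([101, 1447, 0]) cube([63, 63, 489]);
translate([1996, 472, 0]) cube([63, 63, 489]);
translate([1996, 1447, 0]) cube([63, 63, 489]);
translate([164, 472, 200]) cube([1832, 32, 134]);
translate([164, 1478, 200]) cube([1832, 32, 134]);
translate([101, 535, 200]) cube([32, 912, 134]);
translate([2027, 535, 200]) cube([32, 912, 134]);
translate([235, 472, 334]) cube([64, 1038, 25]);
translate([370, 472, 334]) cube([64, 1038, 25]);
translate([505, 472, 334]) cube([64, 1038, 25]);
translate([640, 472, 334]) cube([64, 1038, 25]);
translate([775, 472, 334]) cube([64, 1038, 25]);
translate([910, 472, 334]) cube([64, 1038, 25]);
translate([1045, 472, 334]) cube([64, 1038, 25]);
translate([1180, 472, 334]) cube([64, 1038, 25]);
translate([1315, 472, 334]) cube([64, 1038, 25]);
translate([1450, 472, 334]) cube([64, 1038, 25]);
translate([1585, 472, 334]) cube([64, 1038, 25]);
translate([1720, 472, 334]) cube([64, 1038, 25]);
translate([1855, 472, 334]) cube([64, 1038, 25]);


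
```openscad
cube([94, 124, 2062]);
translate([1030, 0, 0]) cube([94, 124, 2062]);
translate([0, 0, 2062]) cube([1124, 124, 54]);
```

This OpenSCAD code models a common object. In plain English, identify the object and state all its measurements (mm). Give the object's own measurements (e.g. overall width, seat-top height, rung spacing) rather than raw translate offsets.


A door frame. The clear opening is 936 mm wide and 2062 mm high. Two 94 mm wide jambs, 124 mm deep, stand either side of the opening from the floor to the top of the opening. A 54 mm thick head sits across the top of both jambs, spanning the full outside width of the frame.


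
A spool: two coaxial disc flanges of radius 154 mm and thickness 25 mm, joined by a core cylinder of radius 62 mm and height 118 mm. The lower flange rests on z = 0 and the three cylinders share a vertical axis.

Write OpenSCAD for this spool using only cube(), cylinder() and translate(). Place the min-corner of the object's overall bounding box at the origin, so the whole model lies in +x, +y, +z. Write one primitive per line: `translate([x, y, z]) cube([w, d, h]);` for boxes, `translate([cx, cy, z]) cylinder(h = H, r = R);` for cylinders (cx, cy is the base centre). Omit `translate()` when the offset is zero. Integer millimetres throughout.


translate([154, 154, 0]) cylinder(h = 25, r = 154);
translate([154, 154, 25]) cylinder(h = 118, r = 62);
translate([154, 154, 143]) cylinder(h = 25, r = 154);


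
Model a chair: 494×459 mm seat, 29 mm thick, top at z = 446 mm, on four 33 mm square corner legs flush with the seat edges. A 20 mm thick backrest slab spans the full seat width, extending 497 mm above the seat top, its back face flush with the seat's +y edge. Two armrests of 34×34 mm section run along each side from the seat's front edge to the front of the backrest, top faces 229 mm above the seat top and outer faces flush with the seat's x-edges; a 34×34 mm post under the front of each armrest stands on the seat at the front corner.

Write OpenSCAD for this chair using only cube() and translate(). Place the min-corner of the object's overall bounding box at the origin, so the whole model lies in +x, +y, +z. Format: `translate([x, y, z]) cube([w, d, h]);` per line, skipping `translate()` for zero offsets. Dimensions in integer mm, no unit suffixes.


translate([0, 0, 417]) cube([494, 459, 29]);
cube([33, 33, 417]);
translate([461, 0, 0]) cube([33, 33, 417]);
translate([0, 426, 0]) cube([33, 33, 417]);
translate([461, 426, 0]) cube([33, 33, 417]);
translate([0, 439, 446]) cube([494, 20, 497]);
translate([0, 0, 641]) cube([34, 439, 34]);
translate([460, 0, 641]) cube([34, 439, 34]);
translate([0, 0, 446]) cube([34, 34, 195]);
translate([460, 0, 446]) cube([34, 34, 195]);


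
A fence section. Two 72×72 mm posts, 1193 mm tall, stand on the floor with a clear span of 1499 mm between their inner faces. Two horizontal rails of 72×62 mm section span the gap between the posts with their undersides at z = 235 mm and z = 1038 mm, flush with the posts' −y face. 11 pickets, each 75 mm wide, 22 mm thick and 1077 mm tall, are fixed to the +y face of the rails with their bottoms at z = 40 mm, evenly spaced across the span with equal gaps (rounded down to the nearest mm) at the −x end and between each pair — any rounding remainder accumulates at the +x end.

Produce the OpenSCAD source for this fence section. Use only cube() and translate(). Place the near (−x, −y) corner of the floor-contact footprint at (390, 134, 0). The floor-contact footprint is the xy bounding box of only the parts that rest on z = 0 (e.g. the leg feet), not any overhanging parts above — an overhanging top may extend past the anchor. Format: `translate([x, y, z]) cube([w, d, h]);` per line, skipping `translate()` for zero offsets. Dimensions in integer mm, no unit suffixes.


translate([390, 134, 0]) cube([72, 72, 1193]);
translate([1961, 134, 0]) cube([72, 72, 1193]);
translate([462, 134, 235]) cube([1499, 72, 62]);
translate([462, 134, 1038]) cube([1499, 72, 62]);
translate([518, 206, 40]) cube([75, 22, 1077]);
translate([649, 206, 40]) cube([75, 22, 1077]);
translate([780, 206, 40]) cube([75, 22, 1077]);
translate([911, 206, 40]) cube([75, 22, 1077]);
translate([1042, 206, 40]) cube([75, 22, 1077]);
translate([1173, 206, 40]) cube([75, 22, 1077]);
translate([1304, 206, 40]) cube([75, 22, 1077]);
translate([1435, 206, 40]) cube([75, 22, 1077]);
translate([1566, 206, 40]) cube([75, 22, 1077]);
translate([1697, 206, 40]) cube([75, 22, 1077]);
translate([1828, 206, 40]) cube([75, 22, 1077]);


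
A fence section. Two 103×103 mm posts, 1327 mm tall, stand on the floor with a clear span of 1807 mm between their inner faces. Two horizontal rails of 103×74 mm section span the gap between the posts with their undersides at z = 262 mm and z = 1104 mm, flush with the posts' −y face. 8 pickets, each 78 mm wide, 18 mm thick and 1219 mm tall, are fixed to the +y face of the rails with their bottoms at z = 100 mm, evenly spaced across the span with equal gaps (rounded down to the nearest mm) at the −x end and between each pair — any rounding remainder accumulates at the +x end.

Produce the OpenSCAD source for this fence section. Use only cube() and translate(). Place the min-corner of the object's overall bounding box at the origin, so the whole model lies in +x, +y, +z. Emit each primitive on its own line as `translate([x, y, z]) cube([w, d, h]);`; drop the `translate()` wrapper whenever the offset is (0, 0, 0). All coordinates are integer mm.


cube([103, 103, 1327]);
translate([1910, 0, 0]) cube([103, 103, 1327]);
translate([103, 0, 262]) cube([1807, 103, 74]);
translate([103, 0, 1104]) cube([1807, 103, 74]);
translate([234, 103, 100]) cube([78, 18, 1219]);
translate([443, 103, 100]) cube([78, 18, 1219]);
translate([652, 103, 100]) cube([78, 18, 1219]);
translate([861, 103, 100]) cube([78, 18, 1219]);
translate([1070, 103, 100]) cube([78, 18, 1219]);
translate([1279, 103, 100]) cube([78, 18, 1219]);
translate([1488, 103, 100]) cube([78, 18, 1219]);
translate([1697, 103, 100]) cube([78, 18, 1219]);


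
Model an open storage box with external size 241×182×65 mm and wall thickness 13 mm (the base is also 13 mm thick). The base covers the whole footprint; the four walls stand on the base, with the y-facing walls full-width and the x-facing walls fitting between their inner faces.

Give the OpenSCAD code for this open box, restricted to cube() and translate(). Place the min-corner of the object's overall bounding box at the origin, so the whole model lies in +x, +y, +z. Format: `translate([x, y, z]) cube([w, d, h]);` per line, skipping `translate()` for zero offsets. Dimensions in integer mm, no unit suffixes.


cube([241, 182, 13]);
translate([0, 0, 13]) cube([241, 13, 52]);
translate([0, 169, 13]) cube([241, 13, 52]);
translate([0, 13, 13]) cube([13, 156, 52]);
translate([228, 13, 13]) cube([13, 156, 52]);


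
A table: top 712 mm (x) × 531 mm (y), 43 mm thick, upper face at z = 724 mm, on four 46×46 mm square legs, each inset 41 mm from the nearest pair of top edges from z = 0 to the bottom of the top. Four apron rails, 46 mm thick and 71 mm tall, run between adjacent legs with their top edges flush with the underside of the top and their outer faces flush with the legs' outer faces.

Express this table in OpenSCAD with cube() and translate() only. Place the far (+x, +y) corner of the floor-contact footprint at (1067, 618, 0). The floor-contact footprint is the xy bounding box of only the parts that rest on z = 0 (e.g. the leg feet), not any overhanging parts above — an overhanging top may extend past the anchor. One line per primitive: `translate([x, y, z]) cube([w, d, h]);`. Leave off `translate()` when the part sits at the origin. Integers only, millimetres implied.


translate([396, 128, 681]) cube([712, 531, 43]);
translate([437, 169, 0]) cube([46, 46, 681]);
translate([1021, 169, 0]) cube([46, 46, 681]);
translate([437, 572, 0]) cube([46, 46, 681]);
translate([1021, 572, 0]) cube([46, 46, 681]);
translate([483, 169, 610]) cube([538, 46, 71]);
translate([483, 572, 610]) cube([538, 46, 71]);
translate([437, 215, 610]) cube([46, 357, 71]);
translate([1021, 215, 610]) cube([46, 357, 71]);


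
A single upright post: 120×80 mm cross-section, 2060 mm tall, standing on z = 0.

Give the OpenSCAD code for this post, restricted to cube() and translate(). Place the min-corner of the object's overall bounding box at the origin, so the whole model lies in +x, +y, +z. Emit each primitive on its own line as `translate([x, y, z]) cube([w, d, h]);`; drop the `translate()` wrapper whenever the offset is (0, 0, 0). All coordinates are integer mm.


cube([120, 80, 2060]);


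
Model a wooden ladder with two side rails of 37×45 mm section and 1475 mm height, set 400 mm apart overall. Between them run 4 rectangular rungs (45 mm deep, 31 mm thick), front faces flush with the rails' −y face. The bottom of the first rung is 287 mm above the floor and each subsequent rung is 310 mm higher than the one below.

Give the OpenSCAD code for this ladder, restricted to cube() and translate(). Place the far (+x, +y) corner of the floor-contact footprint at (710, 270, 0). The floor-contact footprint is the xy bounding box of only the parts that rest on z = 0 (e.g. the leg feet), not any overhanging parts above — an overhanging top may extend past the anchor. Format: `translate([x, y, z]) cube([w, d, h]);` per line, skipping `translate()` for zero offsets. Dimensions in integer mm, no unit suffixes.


translate([310, 225, 0]) cube([37, 45, 1475]);
translate([673, 225, 0]) cube([37, 45, 1475]);
translate([347, 225, 287]) cube([326, 45, 31]);
translate([347, 225, 597]) cube([326, 45, 31]);
translate([347, 225, 907]) cube([326, 45, 31]);
translate([347, 225, 1217]) cube([326, 45, 31]);


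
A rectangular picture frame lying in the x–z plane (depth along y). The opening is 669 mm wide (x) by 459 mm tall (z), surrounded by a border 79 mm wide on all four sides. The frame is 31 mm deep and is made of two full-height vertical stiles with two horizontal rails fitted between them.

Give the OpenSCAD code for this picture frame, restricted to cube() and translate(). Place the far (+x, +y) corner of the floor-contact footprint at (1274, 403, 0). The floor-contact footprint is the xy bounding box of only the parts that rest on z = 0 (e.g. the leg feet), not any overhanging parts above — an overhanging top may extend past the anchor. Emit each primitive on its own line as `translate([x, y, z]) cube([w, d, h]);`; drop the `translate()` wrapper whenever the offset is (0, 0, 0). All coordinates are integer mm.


translate([447, 372, 0]) cube([79, 31, 617]);
translate([1195, 372, 0]) cube([79, 31, 617]);
translate([526, 372, 0]) cube([669, 31, 79]);
translate([526, 372, 538]) cube([669, 31, 79]);


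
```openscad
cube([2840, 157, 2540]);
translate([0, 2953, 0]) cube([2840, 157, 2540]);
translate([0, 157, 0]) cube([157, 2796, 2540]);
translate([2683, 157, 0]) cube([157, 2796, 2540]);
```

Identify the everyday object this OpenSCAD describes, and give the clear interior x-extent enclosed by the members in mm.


A house (or room) frame. The interior width is 2526 mm.

Four 2540 mm walls enclosing a rectangle with no floor or roof — a room or house frame. Outside width is 2840 mm and wall thickness is 157 mm, so the interior width is 2840 − 2 × 157 = 2526 mm.


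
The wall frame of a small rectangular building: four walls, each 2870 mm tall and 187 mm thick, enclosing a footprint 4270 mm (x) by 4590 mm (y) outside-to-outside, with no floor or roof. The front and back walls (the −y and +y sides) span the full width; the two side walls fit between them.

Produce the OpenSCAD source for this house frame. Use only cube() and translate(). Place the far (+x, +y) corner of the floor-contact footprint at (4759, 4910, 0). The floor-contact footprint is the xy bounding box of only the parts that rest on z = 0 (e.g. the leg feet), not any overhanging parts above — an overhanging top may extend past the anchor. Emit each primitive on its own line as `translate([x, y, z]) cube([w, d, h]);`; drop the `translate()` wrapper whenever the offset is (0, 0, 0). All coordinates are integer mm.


translate([489, 320, 0]) cube([4270, 187, 2870]);
translate([489, 4723, 0]) cube([4270, 187, 2870]);
translate([489, 507, 0]) cube([187, 4216, 2870]);
translate([4572, 507, 0]) cube([187, 4216, 2870]);
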